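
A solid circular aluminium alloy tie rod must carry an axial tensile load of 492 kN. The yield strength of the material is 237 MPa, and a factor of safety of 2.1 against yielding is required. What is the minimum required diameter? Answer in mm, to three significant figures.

Allowable stress σ_allow = 237/2.1 = 112.9 MPa.
Required area A = F/σ_allow = 492000/112.9 = 4359 mm².
A = πd²/4 → d = √(4A/π) = 74.50 mm.

d = 74.5 mm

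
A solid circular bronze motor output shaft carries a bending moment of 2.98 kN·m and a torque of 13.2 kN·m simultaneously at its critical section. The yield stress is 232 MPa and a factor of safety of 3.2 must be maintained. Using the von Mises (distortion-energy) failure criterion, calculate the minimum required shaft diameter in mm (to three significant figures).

d = 118 mm

σ_allow = σ_y/n = 232/3.2 = 72.50 MPa.
For a solid shaft σ_b = 32M/(πd³) and τ = 16T/(πd³), so the von Mises stress is σ' = (16/πd³)·√(4M²+3T²).
√(4M²+3T²) = √(4×(2.980×10^6)² + 3×(1.320×10^7)²) = 2.363×10^7 N·mm.
d³ = 16×2.363×10^7/(π×72.50) = 1.660×10^6 mm³.
d = 118.4 mm.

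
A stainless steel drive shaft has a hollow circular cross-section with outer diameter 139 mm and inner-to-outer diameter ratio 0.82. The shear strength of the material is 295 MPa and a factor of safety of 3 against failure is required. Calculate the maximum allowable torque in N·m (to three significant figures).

T_allow = 28400 N·m

τ_allow = 295/3 = 98.33 MPa.
For a hollow shaft T_allow = τ_allow·πd_o³(1−k⁴)/16 with 1−k⁴ = 0.5479, so πd_o³(1−k⁴)/16 = 288900 mm³.
T_allow = 98.33×288900 = 2.841×10^7 N·mm = 28410 N·m.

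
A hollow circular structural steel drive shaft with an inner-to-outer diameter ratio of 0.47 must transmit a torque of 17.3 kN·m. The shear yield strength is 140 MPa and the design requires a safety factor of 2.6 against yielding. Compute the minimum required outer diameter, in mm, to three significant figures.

τ_allow = 140/2.6 = 53.85 MPa.
For a hollow shaft τ = 16T/[πd_o³(1−k⁴)] with k = 0.47, so 1−k⁴ = 0.9512.
d_o³ = 16T/[π τ_allow (1−k⁴)] = 16×1.7300×10^7/(π×53.85×0.9512) = 1.720×10^6 mm³.
d_o = 119.8 mm.

d_o = 120 mm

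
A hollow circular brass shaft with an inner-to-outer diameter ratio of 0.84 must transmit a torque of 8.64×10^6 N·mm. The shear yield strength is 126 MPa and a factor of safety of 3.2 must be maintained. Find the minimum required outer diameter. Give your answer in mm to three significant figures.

τ_allow = 126/3.2 = 39.38 MPa.
For a hollow shaft τ = 16T/[πd_o³(1−k⁴)] with k = 0.84, so 1−k⁴ = 0.5021.
d_o³ = 16T/[π τ_allow (1−k⁴)] = 16×8640000/(π×39.38×0.5021) = 2.226×10^6 mm³.
d_o = 130.6 mm.

d_o = 131 mm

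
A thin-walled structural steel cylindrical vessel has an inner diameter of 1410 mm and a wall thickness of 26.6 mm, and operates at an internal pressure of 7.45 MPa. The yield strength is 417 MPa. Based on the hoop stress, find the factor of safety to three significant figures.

σ_h = pD/(2t) = 7.45×1410/(2×26.6) = 197.5 MPa.
n = 417/197.5 = 2.112.

n = 2.11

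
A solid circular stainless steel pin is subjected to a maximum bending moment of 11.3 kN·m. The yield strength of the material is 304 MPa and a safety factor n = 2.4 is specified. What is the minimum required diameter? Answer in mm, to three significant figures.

d = 96.9 mm

σ_allow = 304/2.4 = 126.7 MPa.
For a solid circular section σ = 32M/(πd³), so d³ = 32M/(π σ_allow) = 32×1.1300×10^7/(π×126.7) = 908700 mm³.
d = 96.86 mm.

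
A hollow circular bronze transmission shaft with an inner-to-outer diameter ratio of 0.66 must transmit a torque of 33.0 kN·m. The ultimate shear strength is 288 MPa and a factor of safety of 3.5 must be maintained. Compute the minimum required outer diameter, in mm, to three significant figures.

τ_allow = 288/3.5 = 82.29 MPa.
For a hollow shaft τ = 16T/[πd_o³(1−k⁴)] with k = 0.66, so 1−k⁴ = 0.8103.
d_o³ = 16T/[π τ_allow (1−k⁴)] = 16×3.3000×10^7/(π×82.29×0.8103) = 2.521×10^6 mm³.
d_o = 136.1 mm.

d_o = 136 mm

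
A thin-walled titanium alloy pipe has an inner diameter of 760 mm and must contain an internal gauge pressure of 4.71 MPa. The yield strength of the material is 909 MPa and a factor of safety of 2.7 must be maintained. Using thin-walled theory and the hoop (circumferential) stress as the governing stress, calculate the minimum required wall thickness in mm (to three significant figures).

σ_allow = 909/2.7 = 336.7 MPa.
Hoop stress σ_h = pD/(2t), so t = pD/(2σ_allow) = 4.71×760/(2×336.7) = 5.316 mm.

t = 5.32 mm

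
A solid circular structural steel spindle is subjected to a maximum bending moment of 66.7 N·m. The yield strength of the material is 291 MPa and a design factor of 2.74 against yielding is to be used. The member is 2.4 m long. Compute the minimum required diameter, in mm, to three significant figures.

d = 18.6 mm

σ_allow = 291/2.74 = 106.2 MPa.
For a solid circular section σ = 32M/(πd³), so d³ = 32M/(π σ_allow) = 32×66700/(π×106.2) = 6397 mm³.
d = 18.56 mm.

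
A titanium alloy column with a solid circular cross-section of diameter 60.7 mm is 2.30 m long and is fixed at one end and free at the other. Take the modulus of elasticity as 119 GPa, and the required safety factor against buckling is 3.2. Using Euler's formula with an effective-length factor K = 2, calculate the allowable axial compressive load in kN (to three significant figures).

P_allow = 11.6 kN

I = πd⁴/64 = π×60.7⁴/64 = 666400 mm⁴.
Effective length L_e = KL = 2×2.30 m = 4600 mm.
Euler critical load P_cr = π²EI/L_e² = π²×119000×666400/4600² = 36990 N.
P_allow = P_cr/n = 36990/3.2 = 11560 N.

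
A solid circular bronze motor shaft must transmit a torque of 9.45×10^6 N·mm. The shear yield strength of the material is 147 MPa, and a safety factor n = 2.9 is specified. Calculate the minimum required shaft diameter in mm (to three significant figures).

d = 98.3 mm

Allowable shear stress τ_allow = 147/2.9 = 50.69 MPa.
For a solid shaft τ = 16T/(πd³), so d³ = 16T/(π τ_allow) = 16×9450000/(π×50.69) = 949500 mm³.
d = (949500)^(1/3) = 98.29 mm.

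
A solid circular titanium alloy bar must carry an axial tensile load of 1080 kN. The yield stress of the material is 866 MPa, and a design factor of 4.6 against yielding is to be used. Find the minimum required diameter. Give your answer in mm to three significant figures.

d = 85.5 mm

Allowable stress σ_allow = 866/4.6 = 188.3 MPa.
Required area A = F/σ_allow = 1080000/188.3 = 5737 mm².
A = πd²/4 → d = √(4A/π) = 85.46 mm.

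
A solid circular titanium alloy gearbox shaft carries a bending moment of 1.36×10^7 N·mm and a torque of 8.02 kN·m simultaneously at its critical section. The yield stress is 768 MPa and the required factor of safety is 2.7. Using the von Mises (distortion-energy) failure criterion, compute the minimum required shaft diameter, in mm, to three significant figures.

d = 81.8 mm

σ_allow = σ_y/n = 768/2.7 = 284.4 MPa.
For a solid shaft σ_b = 32M/(πd³) and τ = 16T/(πd³), so the von Mises stress is σ' = (16/πd³)·√(4M²+3T²).
√(4M²+3T²) = √(4×(1.360×10^7)² + 3×(8.020×10^6)²) = 3.054×10^7 N·mm.
d³ = 16×3.054×10^7/(π×284.4) = 546800 mm³.
d = 81.78 mm.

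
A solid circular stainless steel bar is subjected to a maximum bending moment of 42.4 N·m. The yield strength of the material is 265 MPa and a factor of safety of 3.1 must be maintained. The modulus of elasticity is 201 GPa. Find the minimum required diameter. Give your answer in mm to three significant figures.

d = 17.2 mm

σ_allow = 265/3.1 = 85.48 MPa.
For a solid circular section σ = 32M/(πd³), so d³ = 32M/(π σ_allow) = 32×42400/(π×85.48) = 5052 mm³.
d = 17.16 mm.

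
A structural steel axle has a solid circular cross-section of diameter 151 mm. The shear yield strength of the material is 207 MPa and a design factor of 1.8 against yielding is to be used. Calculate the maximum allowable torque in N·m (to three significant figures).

τ_allow = 207/1.8 = 115.0 MPa.
For a solid shaft T_allow = τ_allow·πd³/16; πd³/16 = π×151³/16 = 676000 mm³.
T_allow = 115.0×676000 = 7.774×10^7 N·mm = 77740 N·m.

T_allow = 77700 N·m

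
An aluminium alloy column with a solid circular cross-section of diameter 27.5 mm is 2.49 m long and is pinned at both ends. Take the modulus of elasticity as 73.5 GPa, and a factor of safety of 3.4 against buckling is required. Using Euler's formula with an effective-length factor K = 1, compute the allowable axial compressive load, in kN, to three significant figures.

I = πd⁴/64 = π×27.5⁴/64 = 28070 mm⁴.
Effective length L_e = KL = 1×2.49 m = 2490 mm.
Euler critical load P_cr = π²EI/L_e² = π²×73500×28070/2490² = 3285 N.
P_allow = P_cr/n = 3285/3.4 = 966.1 N.

P_allow = 0.966 kN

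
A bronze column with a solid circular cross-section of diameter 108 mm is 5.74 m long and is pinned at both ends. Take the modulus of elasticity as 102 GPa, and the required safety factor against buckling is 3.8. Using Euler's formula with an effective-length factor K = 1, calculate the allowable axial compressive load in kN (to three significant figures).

P_allow = 53.7 kN

I = πd⁴/64 = π×108⁴/64 = 6.678×10^6 mm⁴.
Effective length L_e = KL = 1×5.74 m = 5740 mm.
Euler critical load P_cr = π²EI/L_e² = π²×102000×6.678×10^6/5740² = 204100 N.
P_allow = P_cr/n = 204100/3.8 = 53700 N.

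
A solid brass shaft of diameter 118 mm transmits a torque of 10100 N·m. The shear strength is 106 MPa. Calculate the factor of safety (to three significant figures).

n = 3.39

τ = 16T/(πd³) = 16×1.0100×10^7/(π×118³) = 31.31 MPa.
n = τ_limit/τ = 106/31.31 = 3.386.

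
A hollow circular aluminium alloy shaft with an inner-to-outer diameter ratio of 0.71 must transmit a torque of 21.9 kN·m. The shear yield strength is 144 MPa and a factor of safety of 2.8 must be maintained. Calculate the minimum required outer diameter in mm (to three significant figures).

τ_allow = 144/2.8 = 51.43 MPa.
For a hollow shaft τ = 16T/[πd_o³(1−k⁴)] with k = 0.71, so 1−k⁴ = 0.7459.
d_o³ = 16T/[π τ_allow (1−k⁴)] = 16×2.1900×10^7/(π×51.43×0.7459) = 2.908×10^6 mm³.
d_o = 142.7 mm.

d_o = 143 mm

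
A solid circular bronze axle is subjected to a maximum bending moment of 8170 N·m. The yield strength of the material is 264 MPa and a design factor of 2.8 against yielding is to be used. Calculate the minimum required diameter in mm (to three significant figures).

d = 95.9 mm

σ_allow = 264/2.8 = 94.29 MPa.
For a solid circular section σ = 32M/(πd³), so d³ = 32M/(π σ_allow) = 32×8170000/(π×94.29) = 882600 mm³.
d = 95.92 mm.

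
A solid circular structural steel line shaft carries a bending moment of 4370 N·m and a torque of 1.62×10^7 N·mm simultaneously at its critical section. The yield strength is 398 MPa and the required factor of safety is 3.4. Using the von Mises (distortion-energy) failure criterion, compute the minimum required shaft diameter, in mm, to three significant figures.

σ_allow = σ_y/n = 398/3.4 = 117.1 MPa.
For a solid shaft σ_b = 32M/(πd³) and τ = 16T/(πd³), so the von Mises stress is σ' = (16/πd³)·√(4M²+3T²).
√(4M²+3T²) = √(4×(4.370×10^6)² + 3×(1.620×10^7)²) = 2.939×10^7 N·mm.
d³ = 16×2.939×10^7/(π×117.1) = 1.279×10^6 mm³.
d = 108.5 mm.

d = 109 mm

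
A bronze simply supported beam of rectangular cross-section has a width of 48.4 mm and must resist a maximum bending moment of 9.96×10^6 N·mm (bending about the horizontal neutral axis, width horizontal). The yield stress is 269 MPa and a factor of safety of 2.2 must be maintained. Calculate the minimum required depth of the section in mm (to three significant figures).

h = 100 mm

σ_allow = 269/2.2 = 122.3 MPa.
For a rectangular section σ = 6M/(bh²), so h² = 6M/(b σ_allow) = 6×9960000/(48.4×122.3) = 10100 mm².
h = 100.5 mm.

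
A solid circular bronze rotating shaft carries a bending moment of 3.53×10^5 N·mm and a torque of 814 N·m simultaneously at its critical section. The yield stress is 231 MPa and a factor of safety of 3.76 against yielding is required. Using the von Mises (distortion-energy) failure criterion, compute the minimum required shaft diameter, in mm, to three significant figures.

d = 50.8 mm

σ_allow = σ_y/n = 231/3.76 = 61.44 MPa.
For a solid shaft σ_b = 32M/(πd³) and τ = 16T/(πd³), so the von Mises stress is σ' = (16/πd³)·√(4M²+3T²).
√(4M²+3T²) = √(4×(353000)² + 3×(814000)²) = 1.577×10^6 N·mm.
d³ = 16×1.577×10^6/(π×61.44) = 130700 mm³.
d = 50.75 mm.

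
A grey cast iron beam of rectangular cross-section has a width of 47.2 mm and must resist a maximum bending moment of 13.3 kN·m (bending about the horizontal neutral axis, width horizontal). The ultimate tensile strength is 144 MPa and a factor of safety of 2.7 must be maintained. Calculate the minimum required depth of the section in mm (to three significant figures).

σ_allow = 144/2.7 = 53.33 MPa.
For a rectangular section σ = 6M/(bh²), so h² = 6M/(b σ_allow) = 6×1.3300×10^7/(47.2×53.33) = 31700 mm².
h = 178.0 mm.

h = 178 mm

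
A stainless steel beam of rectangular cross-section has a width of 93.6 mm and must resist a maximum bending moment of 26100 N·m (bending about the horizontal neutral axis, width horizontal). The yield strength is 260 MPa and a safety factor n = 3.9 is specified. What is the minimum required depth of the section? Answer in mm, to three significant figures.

σ_allow = 260/3.9 = 66.67 MPa.
For a rectangular section σ = 6M/(bh²), so h² = 6M/(b σ_allow) = 6×2.6100×10^7/(93.6×66.67) = 25100 mm².
h = 158.4 mm.

h = 158 mm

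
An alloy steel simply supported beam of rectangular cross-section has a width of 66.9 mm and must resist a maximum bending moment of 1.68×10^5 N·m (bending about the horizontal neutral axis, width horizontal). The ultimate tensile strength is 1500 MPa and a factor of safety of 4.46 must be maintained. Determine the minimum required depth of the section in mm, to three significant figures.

h = 212 mm

σ_allow = 1500/4.46 = 336.3 MPa.
For a rectangular section σ = 6M/(bh²), so h² = 6M/(b σ_allow) = 6×1.6800×10^8/(66.9×336.3) = 44800 mm².
h = 211.7 mm.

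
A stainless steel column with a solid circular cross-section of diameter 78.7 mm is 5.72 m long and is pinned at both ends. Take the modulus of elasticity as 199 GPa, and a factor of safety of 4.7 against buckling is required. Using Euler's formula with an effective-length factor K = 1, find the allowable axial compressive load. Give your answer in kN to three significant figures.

P_allow = 24.1 kN

I = πd⁴/64 = π×78.7⁴/64 = 1.883×10^6 mm⁴.
Effective length L_e = KL = 1×5.72 m = 5720 mm.
Euler critical load P_cr = π²EI/L_e² = π²×199000×1.883×10^6/5720² = 113000 N.
P_allow = P_cr/n = 113000/4.7 = 24050 N.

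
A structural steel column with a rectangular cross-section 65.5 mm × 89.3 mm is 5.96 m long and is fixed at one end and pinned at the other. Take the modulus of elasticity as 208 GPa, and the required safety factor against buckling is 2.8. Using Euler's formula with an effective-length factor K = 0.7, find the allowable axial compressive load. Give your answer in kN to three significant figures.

P_allow = 88.1 kN

Buckling occurs about the weak axis: I_min = h·b³/12 = 89.3×65.5³/12 = 2.091×10^6 mm⁴ (b = 65.5 mm is the smaller dimension).
Effective length L_e = KL = 0.7×5.96 m = 4172 mm.
Euler critical load P_cr = π²EI/L_e² = π²×208000×2.091×10^6/4172² = 246600 N.
P_allow = P_cr/n = 246600/2.8 = 88090 N.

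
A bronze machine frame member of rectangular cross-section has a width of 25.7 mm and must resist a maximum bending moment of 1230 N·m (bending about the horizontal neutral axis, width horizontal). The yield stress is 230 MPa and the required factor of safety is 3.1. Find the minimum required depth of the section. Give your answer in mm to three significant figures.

σ_allow = 230/3.1 = 74.19 MPa.
For a rectangular section σ = 6M/(bh²), so h² = 6M/(b σ_allow) = 6×1230000/(25.7×74.19) = 3870 mm².
h = 62.21 mm.

h = 62.2 mm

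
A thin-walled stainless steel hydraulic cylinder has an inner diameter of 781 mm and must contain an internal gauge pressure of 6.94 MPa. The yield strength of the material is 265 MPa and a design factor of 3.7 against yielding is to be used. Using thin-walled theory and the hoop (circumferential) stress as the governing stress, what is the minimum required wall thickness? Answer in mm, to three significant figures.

σ_allow = 265/3.7 = 71.62 MPa.
Hoop stress σ_h = pD/(2t), so t = pD/(2σ_allow) = 6.94×781/(2×71.62) = 37.84 mm.

t = 37.8 mm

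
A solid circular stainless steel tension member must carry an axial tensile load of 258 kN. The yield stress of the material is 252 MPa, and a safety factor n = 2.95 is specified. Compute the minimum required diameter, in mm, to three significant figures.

d = 62.0 mm

Allowable stress σ_allow = 252/2.95 = 85.42 MPa.
Required area A = F/σ_allow = 258000/85.42 = 3020 mm².
A = πd²/4 → d = √(4A/π) = 62.01 mm.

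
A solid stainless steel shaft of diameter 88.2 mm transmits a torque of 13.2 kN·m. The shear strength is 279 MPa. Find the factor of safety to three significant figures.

τ = 16T/(πd³) = 16×1.3200×10^7/(π×88.2³) = 97.98 MPa.
n = τ_limit/τ = 279/97.98 = 2.848.

n = 2.85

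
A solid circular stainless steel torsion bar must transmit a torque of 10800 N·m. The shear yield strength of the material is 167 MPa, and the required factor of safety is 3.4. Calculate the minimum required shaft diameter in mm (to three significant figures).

Allowable shear stress τ_allow = 167/3.4 = 49.12 MPa.
For a solid shaft τ = 16T/(πd³), so d³ = 16T/(π τ_allow) = 16×1.0800×10^7/(π×49.12) = 1.120×10^6 mm³.
d = (1.120×10^6)^(1/3) = 103.8 mm.

d = 104 mm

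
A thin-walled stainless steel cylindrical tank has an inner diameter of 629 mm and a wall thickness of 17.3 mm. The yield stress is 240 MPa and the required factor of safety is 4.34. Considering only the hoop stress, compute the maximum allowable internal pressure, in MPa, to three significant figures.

σ_allow = 240/4.34 = 55.30 MPa.
σ_h = pD/(2t) → p_allow = 2σ_allow t/D = 2×55.30×17.3/629 = 3.042 MPa.

p_allow = 3.04 MPa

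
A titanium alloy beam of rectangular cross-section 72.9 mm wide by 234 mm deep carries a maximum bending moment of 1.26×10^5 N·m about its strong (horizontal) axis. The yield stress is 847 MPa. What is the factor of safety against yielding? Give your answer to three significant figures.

n = 4.47

Section modulus S = bh²/6 = 72.9×234²/6 = 665300 mm³.
σ = M/S = 1.2600×10^8/665300 = 189.4 MPa.
n = 847/189.4 = 4.472.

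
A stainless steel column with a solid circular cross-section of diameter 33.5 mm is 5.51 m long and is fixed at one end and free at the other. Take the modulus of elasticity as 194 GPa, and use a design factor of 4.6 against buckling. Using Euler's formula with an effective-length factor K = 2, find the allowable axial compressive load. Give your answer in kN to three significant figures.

I = πd⁴/64 = π×33.5⁴/64 = 61820 mm⁴.
Effective length L_e = KL = 2×5.51 m = 11020 mm.
Euler critical load P_cr = π²EI/L_e² = π²×194000×61820/11020² = 974.7 N.
P_allow = P_cr/n = 974.7/4.6 = 211.9 N.

P_allow = 0.212 kN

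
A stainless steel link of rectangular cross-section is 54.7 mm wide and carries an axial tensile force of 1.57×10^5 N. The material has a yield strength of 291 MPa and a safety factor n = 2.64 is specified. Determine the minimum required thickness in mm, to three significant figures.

σ_allow = 291/2.64 = 110.2 MPa.
Required area A = F/σ_allow = 157000/110.2 = 1424 mm².
t = A/w = 1424/54.7 = 26.04 mm.

t = 26.0 mm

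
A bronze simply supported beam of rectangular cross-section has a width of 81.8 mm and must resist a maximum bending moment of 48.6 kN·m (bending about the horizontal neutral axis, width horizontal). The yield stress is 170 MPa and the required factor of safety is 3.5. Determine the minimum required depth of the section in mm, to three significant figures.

h = 271 mm

σ_allow = 170/3.5 = 48.57 MPa.
For a rectangular section σ = 6M/(bh²), so h² = 6M/(b σ_allow) = 6×4.8600×10^7/(81.8×48.57) = 73390 mm².
h = 270.9 mm.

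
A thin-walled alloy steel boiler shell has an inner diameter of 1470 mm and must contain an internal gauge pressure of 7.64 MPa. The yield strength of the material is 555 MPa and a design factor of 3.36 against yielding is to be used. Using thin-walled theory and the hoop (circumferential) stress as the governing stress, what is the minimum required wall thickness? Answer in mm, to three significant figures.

σ_allow = 555/3.36 = 165.2 MPa.
Hoop stress σ_h = pD/(2t), so t = pD/(2σ_allow) = 7.64×1470/(2×165.2) = 34.00 mm.

t = 34.0 mm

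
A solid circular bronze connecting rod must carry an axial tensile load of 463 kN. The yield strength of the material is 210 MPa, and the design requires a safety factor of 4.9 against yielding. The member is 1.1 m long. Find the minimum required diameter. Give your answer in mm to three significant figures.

d = 117 mm

Allowable stress σ_allow = 210/4.9 = 42.86 MPa.
Required area A = F/σ_allow = 463000/42.86 = 10800 mm².
A = πd²/4 → d = √(4A/π) = 117.3 mm.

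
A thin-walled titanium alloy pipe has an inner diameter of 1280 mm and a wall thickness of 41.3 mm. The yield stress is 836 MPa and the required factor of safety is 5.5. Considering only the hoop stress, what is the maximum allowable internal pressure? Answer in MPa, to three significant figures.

p_allow = 9.81 MPa

σ_allow = 836/5.5 = 152.0 MPa.
σ_h = pD/(2t) → p_allow = 2σ_allow t/D = 2×152.0×41.3/1280 = 9.809 MPa.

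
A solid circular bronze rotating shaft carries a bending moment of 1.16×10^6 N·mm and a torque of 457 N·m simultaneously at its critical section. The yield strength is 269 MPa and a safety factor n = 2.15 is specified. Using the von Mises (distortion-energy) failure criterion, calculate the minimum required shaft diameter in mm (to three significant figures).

σ_allow = σ_y/n = 269/2.15 = 125.1 MPa.
For a solid shaft σ_b = 32M/(πd³) and τ = 16T/(πd³), so the von Mises stress is σ' = (16/πd³)·√(4M²+3T²).
√(4M²+3T²) = √(4×(1.160×10^6)² + 3×(457000)²) = 2.451×10^6 N·mm.
d³ = 16×2.451×10^6/(π×125.1) = 99780 mm³.
d = 46.38 mm.

d = 46.4 mm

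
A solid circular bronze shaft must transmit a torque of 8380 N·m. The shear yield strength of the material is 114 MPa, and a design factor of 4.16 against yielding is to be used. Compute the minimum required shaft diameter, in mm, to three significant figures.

Allowable shear stress τ_allow = 114/4.16 = 27.40 MPa.
For a solid shaft τ = 16T/(πd³), so d³ = 16T/(π τ_allow) = 16×8380000/(π×27.40) = 1.557×10^6 mm³.
d = (1.557×10^6)^(1/3) = 115.9 mm.

d = 116 mm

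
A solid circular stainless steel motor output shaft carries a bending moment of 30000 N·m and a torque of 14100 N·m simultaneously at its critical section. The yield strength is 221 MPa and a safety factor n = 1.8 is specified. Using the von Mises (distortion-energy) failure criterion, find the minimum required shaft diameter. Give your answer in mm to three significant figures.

σ_allow = σ_y/n = 221/1.8 = 122.8 MPa.
For a solid shaft σ_b = 32M/(πd³) and τ = 16T/(πd³), so the von Mises stress is σ' = (16/πd³)·√(4M²+3T²).
√(4M²+3T²) = √(4×(3.000×10^7)² + 3×(1.410×10^7)²) = 6.478×10^7 N·mm.
d³ = 16×6.478×10^7/(π×122.8) = 2.687×10^6 mm³.
d = 139.0 mm.

d = 139 mm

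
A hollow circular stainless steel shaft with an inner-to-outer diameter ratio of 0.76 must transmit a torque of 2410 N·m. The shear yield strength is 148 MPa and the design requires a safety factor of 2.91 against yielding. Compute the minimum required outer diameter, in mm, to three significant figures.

τ_allow = 148/2.91 = 50.86 MPa.
For a hollow shaft τ = 16T/[πd_o³(1−k⁴)] with k = 0.76, so 1−k⁴ = 0.6664.
d_o³ = 16T/[π τ_allow (1−k⁴)] = 16×2410000/(π×50.86×0.6664) = 362200 mm³.
d_o = 71.28 mm.

d_o = 71.3 mm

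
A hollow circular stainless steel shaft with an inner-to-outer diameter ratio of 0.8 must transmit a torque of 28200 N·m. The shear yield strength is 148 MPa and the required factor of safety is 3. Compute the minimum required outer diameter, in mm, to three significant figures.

d_o = 170 mm

τ_allow = 148/3 = 49.33 MPa.
For a hollow shaft τ = 16T/[πd_o³(1−k⁴)] with k = 0.8, so 1−k⁴ = 0.5904.
d_o³ = 16T/[π τ_allow (1−k⁴)] = 16×2.8200×10^7/(π×49.33×0.5904) = 4.931×10^6 mm³.
d_o = 170.2 mm.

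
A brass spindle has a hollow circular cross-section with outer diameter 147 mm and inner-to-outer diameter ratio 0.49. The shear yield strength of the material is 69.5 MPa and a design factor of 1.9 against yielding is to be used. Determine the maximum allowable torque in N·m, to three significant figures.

τ_allow = 69.5/1.9 = 36.58 MPa.
For a hollow shaft T_allow = τ_allow·πd_o³(1−k⁴)/16 with 1−k⁴ = 0.9424, so πd_o³(1−k⁴)/16 = 587800 mm³.
T_allow = 36.58×587800 = 2.150×10^7 N·mm = 21500 N·m.

T_allow = 21500 N·m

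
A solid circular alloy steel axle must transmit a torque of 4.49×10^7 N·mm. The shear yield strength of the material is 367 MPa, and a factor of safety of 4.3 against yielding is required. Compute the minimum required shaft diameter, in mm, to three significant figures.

Allowable shear stress τ_allow = 367/4.3 = 85.35 MPa.
For a solid shaft τ = 16T/(πd³), so d³ = 16T/(π τ_allow) = 16×4.4900×10^7/(π×85.35) = 2.679×10^6 mm³.
d = (2.679×10^6)^(1/3) = 138.9 mm.

d = 139 mm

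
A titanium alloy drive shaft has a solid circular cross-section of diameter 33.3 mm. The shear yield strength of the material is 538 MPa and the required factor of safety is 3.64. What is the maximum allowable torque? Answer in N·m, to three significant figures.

τ_allow = 538/3.64 = 147.8 MPa.
For a solid shaft T_allow = τ_allow·πd³/16; πd³/16 = π×33.3³/16 = 7250 mm³.
T_allow = 147.8×7250 = 1.072×10^6 N·mm = 1072 N·m.

T_allow = 1070 N·m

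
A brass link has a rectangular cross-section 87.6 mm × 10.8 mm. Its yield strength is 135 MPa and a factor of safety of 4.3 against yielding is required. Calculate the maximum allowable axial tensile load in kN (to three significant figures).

F_allow = 29.7 kN

σ_allow = 135/4.3 = 31.40 MPa.
A = 87.6×10.8 = 946.1 mm².
F_allow = σ_allow × A = 31.40×946.1 = 29700 N.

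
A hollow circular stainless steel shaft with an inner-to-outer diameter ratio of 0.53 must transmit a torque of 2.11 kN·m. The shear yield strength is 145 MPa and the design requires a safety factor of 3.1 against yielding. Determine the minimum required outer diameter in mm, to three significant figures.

τ_allow = 145/3.1 = 46.77 MPa.
For a hollow shaft τ = 16T/[πd_o³(1−k⁴)] with k = 0.53, so 1−k⁴ = 0.9211.
d_o³ = 16T/[π τ_allow (1−k⁴)] = 16×2110000/(π×46.77×0.9211) = 249400 mm³.
d_o = 62.95 mm.

d_o = 62.9 mm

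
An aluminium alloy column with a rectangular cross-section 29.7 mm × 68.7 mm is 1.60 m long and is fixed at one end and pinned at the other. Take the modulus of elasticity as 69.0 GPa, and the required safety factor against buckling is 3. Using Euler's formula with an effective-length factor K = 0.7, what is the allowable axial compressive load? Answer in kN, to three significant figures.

Buckling occurs about the weak axis: I_min = h·b³/12 = 68.7×29.7³/12 = 150000 mm⁴ (b = 29.7 mm is the smaller dimension).
Effective length L_e = KL = 0.7×1.60 m = 1120 mm.
Euler critical load P_cr = π²EI/L_e² = π²×69000×150000/1120² = 81420 N.
P_allow = P_cr/n = 81420/3 = 27140 N.

P_allow = 27.1 kN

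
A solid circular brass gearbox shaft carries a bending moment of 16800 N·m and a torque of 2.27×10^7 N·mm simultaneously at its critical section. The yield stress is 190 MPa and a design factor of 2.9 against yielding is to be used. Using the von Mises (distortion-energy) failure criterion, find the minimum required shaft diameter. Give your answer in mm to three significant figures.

d = 159 mm

σ_allow = σ_y/n = 190/2.9 = 65.52 MPa.
For a solid shaft σ_b = 32M/(πd³) and τ = 16T/(πd³), so the von Mises stress is σ' = (16/πd³)·√(4M²+3T²).
√(4M²+3T²) = √(4×(1.680×10^7)² + 3×(2.270×10^7)²) = 5.172×10^7 N·mm.
d³ = 16×5.172×10^7/(π×65.52) = 4.020×10^6 mm³.
d = 159.0 mm.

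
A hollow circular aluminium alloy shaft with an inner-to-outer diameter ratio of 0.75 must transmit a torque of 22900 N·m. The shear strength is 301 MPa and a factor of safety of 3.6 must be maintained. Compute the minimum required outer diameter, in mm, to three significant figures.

d_o = 127 mm

τ_allow = 301/3.6 = 83.61 MPa.
For a hollow shaft τ = 16T/[πd_o³(1−k⁴)] with k = 0.75, so 1−k⁴ = 0.6836.
d_o³ = 16T/[π τ_allow (1−k⁴)] = 16×2.2900×10^7/(π×83.61×0.6836) = 2.041×10^6 mm³.
d_o = 126.8 mm.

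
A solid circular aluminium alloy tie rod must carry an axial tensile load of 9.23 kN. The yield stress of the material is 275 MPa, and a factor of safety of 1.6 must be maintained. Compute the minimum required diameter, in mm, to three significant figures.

d = 8.27 mm

Allowable stress σ_allow = 275/1.6 = 171.9 MPa.
Required area A = F/σ_allow = 9230.0/171.9 = 53.70 mm².
A = πd²/4 → d = √(4A/π) = 8.269 mm.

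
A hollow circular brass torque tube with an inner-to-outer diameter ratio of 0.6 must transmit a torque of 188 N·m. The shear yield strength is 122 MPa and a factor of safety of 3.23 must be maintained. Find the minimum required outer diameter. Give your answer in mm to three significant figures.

d_o = 30.8 mm

τ_allow = 122/3.23 = 37.77 MPa.
For a hollow shaft τ = 16T/[πd_o³(1−k⁴)] with k = 0.6, so 1−k⁴ = 0.8704.
d_o³ = 16T/[π τ_allow (1−k⁴)] = 16×188000/(π×37.77×0.8704) = 29120 mm³.
d_o = 30.77 mm.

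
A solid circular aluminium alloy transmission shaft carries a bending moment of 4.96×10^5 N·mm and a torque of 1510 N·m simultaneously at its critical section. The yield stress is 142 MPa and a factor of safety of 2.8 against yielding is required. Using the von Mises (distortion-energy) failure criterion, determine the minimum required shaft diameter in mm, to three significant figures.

σ_allow = σ_y/n = 142/2.8 = 50.71 MPa.
For a solid shaft σ_b = 32M/(πd³) and τ = 16T/(πd³), so the von Mises stress is σ' = (16/πd³)·√(4M²+3T²).
√(4M²+3T²) = √(4×(496000)² + 3×(1.510×10^6)²) = 2.797×10^6 N·mm.
d³ = 16×2.797×10^6/(π×50.71) = 280900 mm³.
d = 65.49 mm.

d = 65.5 mm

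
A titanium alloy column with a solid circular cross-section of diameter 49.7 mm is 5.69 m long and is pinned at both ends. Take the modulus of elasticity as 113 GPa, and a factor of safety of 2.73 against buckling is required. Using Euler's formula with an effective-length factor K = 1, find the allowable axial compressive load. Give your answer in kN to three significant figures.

P_allow = 3.78 kN

I = πd⁴/64 = π×49.7⁴/64 = 299500 mm⁴.
Effective length L_e = KL = 1×5.69 m = 5690 mm.
Euler critical load P_cr = π²EI/L_e² = π²×113000×299500/5690² = 10320 N.
P_allow = P_cr/n = 10320/2.73 = 3779 N.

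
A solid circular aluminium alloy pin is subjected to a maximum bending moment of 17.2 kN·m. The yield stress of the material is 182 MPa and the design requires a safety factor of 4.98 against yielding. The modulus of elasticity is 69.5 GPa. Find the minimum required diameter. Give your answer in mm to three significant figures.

d = 169 mm

σ_allow = 182/4.98 = 36.55 MPa.
For a solid circular section σ = 32M/(πd³), so d³ = 32M/(π σ_allow) = 32×1.7200×10^7/(π×36.55) = 4.794×10^6 mm³.
d = 168.6 mm.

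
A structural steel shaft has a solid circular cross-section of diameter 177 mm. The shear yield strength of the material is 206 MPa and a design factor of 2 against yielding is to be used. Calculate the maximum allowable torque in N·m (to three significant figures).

τ_allow = 206/2 = 103.0 MPa.
For a solid shaft T_allow = τ_allow·πd³/16; πd³/16 = π×177³/16 = 1.089×10^6 mm³.
T_allow = 103.0×1.089×10^6 = 1.121×10^8 N·mm = 112100 N·m.

T_allow = 1.12×10^5 N·m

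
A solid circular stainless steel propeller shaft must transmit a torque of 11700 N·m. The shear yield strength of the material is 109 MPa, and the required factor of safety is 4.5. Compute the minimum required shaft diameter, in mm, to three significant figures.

d = 135 mm

Allowable shear stress τ_allow = 109/4.5 = 24.22 MPa.
For a solid shaft τ = 16T/(πd³), so d³ = 16T/(π τ_allow) = 16×1.1700×10^7/(π×24.22) = 2.460×10^6 mm³.
d = (2.460×10^6)^(1/3) = 135.0 mm.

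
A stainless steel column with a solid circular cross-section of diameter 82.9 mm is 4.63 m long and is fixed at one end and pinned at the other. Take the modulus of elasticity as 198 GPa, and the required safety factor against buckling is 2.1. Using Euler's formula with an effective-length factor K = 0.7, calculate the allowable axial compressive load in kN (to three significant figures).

I = πd⁴/64 = π×82.9⁴/64 = 2.318×10^6 mm⁴.
Effective length L_e = KL = 0.7×4.63 m = 3241 mm.
Euler critical load P_cr = π²EI/L_e² = π²×198000×2.318×10^6/3241² = 431300 N.
P_allow = P_cr/n = 431300/2.1 = 205400 N.

P_allow = 205 kN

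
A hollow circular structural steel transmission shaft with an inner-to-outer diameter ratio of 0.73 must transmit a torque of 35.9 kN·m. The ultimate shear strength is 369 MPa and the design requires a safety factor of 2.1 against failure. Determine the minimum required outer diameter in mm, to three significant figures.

d_o = 113 mm

τ_allow = 369/2.1 = 175.7 MPa.
For a hollow shaft τ = 16T/[πd_o³(1−k⁴)] with k = 0.73, so 1−k⁴ = 0.7160.
d_o³ = 16T/[π τ_allow (1−k⁴)] = 16×3.5900×10^7/(π×175.7×0.7160) = 1.453×10^6 mm³.
d_o = 113.3 mm.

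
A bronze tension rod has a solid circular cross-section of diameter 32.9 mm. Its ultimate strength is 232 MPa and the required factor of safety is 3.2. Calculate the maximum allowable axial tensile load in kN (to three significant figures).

σ_allow = 232/3.2 = 72.50 MPa.
A = πd²/4 = π×32.9²/4 = 850.1 mm².
F_allow = σ_allow × A = 72.50×850.1 = 61630 N.

F_allow = 61.6 kN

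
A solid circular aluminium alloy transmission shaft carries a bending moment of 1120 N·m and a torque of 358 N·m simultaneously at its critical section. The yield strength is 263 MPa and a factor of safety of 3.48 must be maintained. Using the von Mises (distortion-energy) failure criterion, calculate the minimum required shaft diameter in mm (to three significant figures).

σ_allow = σ_y/n = 263/3.48 = 75.57 MPa.
For a solid shaft σ_b = 32M/(πd³) and τ = 16T/(πd³), so the von Mises stress is σ' = (16/πd³)·√(4M²+3T²).
√(4M²+3T²) = √(4×(1.120×10^6)² + 3×(358000)²) = 2.324×10^6 N·mm.
d³ = 16×2.324×10^6/(π×75.57) = 156600 mm³.
d = 53.90 mm.

d = 53.9 mm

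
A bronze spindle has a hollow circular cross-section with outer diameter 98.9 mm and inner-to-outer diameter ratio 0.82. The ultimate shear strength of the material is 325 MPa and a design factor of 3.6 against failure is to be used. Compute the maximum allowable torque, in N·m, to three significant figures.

T_allow = 9390 N·m

τ_allow = 325/3.6 = 90.28 MPa.
For a hollow shaft T_allow = τ_allow·πd_o³(1−k⁴)/16 with 1−k⁴ = 0.5479, so πd_o³(1−k⁴)/16 = 104100 mm³.
T_allow = 90.28×104100 = 9.395×10^6 N·mm = 9395 N·m.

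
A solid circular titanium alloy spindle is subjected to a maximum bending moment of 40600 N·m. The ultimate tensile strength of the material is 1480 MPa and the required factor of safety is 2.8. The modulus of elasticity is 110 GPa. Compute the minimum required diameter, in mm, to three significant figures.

d = 92.1 mm

σ_allow = 1480/2.8 = 528.6 MPa.
For a solid circular section σ = 32M/(πd³), so d³ = 32M/(π σ_allow) = 32×4.0600×10^7/(π×528.6) = 782400 mm³.
d = 92.15 mm.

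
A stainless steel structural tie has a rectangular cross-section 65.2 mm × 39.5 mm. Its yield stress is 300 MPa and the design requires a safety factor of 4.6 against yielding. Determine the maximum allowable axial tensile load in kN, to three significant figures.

F_allow = 168 kN

σ_allow = 300/4.6 = 65.22 MPa.
A = 65.2×39.5 = 2575 mm².
F_allow = σ_allow × A = 65.22×2575 = 168000 N.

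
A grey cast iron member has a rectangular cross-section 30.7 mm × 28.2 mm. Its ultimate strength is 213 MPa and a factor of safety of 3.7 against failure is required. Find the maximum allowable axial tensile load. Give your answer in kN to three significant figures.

σ_allow = 213/3.7 = 57.57 MPa.
A = 30.7×28.2 = 865.7 mm².
F_allow = σ_allow × A = 57.57×865.7 = 49840 N.

F_allow = 49.8 kN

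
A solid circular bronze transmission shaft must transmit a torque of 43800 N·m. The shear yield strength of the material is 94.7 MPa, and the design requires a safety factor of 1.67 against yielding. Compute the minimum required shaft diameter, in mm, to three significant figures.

Allowable shear stress τ_allow = 94.7/1.67 = 56.71 MPa.
For a solid shaft τ = 16T/(πd³), so d³ = 16T/(π τ_allow) = 16×4.3800×10^7/(π×56.71) = 3.934×10^6 mm³.
d = (3.934×10^6)^(1/3) = 157.9 mm.

d = 158 mm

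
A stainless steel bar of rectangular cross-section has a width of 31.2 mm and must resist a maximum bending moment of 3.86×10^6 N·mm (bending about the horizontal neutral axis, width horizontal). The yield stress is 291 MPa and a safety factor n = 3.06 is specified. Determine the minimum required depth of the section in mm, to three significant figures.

σ_allow = 291/3.06 = 95.10 MPa.
For a rectangular section σ = 6M/(bh²), so h² = 6M/(b σ_allow) = 6×3860000/(31.2×95.10) = 7806 mm².
h = 88.35 mm.

h = 88.3 mm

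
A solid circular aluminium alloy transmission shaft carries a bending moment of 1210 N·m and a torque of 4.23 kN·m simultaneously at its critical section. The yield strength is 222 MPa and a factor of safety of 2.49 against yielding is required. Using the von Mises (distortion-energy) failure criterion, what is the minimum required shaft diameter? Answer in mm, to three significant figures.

σ_allow = σ_y/n = 222/2.49 = 89.16 MPa.
For a solid shaft σ_b = 32M/(πd³) and τ = 16T/(πd³), so the von Mises stress is σ' = (16/πd³)·√(4M²+3T²).
√(4M²+3T²) = √(4×(1.210×10^6)² + 3×(4.230×10^6)²) = 7.716×10^6 N·mm.
d³ = 16×7.716×10^6/(π×89.16) = 440800 mm³.
d = 76.10 mm.

d = 76.1 mm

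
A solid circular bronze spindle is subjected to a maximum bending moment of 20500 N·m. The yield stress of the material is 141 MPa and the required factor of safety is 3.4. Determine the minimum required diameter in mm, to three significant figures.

σ_allow = 141/3.4 = 41.47 MPa.
For a solid circular section σ = 32M/(πd³), so d³ = 32M/(π σ_allow) = 32×2.0500×10^7/(π×41.47) = 5.035×10^6 mm³.
d = 171.4 mm.

d = 171 mm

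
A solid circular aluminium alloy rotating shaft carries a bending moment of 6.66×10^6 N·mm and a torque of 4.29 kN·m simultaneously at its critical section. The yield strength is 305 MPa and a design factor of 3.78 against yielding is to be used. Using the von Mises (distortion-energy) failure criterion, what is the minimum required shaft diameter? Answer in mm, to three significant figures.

σ_allow = σ_y/n = 305/3.78 = 80.69 MPa.
For a solid shaft σ_b = 32M/(πd³) and τ = 16T/(πd³), so the von Mises stress is σ' = (16/πd³)·√(4M²+3T²).
√(4M²+3T²) = √(4×(6.660×10^6)² + 3×(4.290×10^6)²) = 1.525×10^7 N·mm.
d³ = 16×1.525×10^7/(π×80.69) = 962700 mm³.
d = 98.74 mm.

d = 98.7 mm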